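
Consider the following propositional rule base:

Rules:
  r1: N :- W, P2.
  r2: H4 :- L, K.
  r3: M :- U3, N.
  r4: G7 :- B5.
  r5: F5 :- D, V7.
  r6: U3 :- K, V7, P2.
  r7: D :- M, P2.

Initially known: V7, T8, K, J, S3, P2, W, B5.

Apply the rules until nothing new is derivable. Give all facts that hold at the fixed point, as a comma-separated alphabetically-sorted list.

B5, D, F5, G7, J, K, M, N, P2, S3, T8, U3, V7, W

Round 1: r1 [N :- W, P2.]; r4 [G7 :- B5.]; r6 [U3 :- K, V7, P2.]. Adds N, G7, U3.
Round 2: r3 [M :- U3, N.]. Adds M.
Round 3: r7 [D :- M, P2.]. Adds D.
Round 4: r5 [F5 :- D, V7.]. Adds F5.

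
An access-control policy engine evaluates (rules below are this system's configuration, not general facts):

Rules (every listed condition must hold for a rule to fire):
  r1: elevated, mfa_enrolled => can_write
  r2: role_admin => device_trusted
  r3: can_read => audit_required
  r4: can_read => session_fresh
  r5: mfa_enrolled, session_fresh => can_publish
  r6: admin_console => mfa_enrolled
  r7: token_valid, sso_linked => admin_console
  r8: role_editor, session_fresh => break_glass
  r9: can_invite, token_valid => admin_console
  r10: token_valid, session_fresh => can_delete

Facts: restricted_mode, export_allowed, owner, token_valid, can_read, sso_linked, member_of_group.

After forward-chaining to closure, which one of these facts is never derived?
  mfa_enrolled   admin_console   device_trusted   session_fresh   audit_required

device_trusted

[1] r3 [can_read => audit_required]; r4 [can_read => session_fresh]; r7 [token_valid, sso_linked => admin_console]. ⇒ new: audit_required, session_fresh, admin_console.
[2] r6 [admin_console => mfa_enrolled]; r10 [token_valid, session_fresh => can_delete]. ⇒ new: mfa_enrolled, can_delete.
[3] r5 [mfa_enrolled, session_fresh => can_publish]. ⇒ new: can_publish.
Derived: audit_required (round 1), admin_console (round 1), session_fresh (round 1), mfa_enrolled (round 2). device_trusted never appears in any round.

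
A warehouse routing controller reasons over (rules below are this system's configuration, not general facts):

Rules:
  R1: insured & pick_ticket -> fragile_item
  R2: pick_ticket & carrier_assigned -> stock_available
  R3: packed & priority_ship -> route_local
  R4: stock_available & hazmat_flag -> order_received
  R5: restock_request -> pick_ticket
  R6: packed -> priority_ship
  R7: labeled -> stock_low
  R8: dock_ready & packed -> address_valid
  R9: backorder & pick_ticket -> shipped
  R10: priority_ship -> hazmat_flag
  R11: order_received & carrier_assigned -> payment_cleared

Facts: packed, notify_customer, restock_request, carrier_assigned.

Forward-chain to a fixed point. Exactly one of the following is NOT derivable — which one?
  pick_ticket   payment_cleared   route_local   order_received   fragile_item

Round 1 fires R5, R6, giving pick_ticket, priority_ship.
Round 2 fires R2, R3, R10, giving stock_available, route_local, hazmat_flag.
Round 3 fires R4, giving order_received.
Round 4 fires R11, giving payment_cleared.
Derived: payment_cleared (round 4), order_received (round 3), pick_ticket (round 1), route_local (round 2). fragile_item never appears in any round.

fragile_item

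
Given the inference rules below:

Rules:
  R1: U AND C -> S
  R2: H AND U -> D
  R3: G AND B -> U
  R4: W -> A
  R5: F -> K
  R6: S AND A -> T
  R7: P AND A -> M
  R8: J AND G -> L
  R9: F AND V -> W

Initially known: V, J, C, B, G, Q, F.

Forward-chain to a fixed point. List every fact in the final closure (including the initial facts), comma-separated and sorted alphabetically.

A, B, C, F, G, J, K, L, Q, S, T, U, V, W

Round 1 — R3, R5, R8, R9, derive U, K, L, W.
Round 2 — R1, R4, derive S, A.
Round 3 — R6, derive T.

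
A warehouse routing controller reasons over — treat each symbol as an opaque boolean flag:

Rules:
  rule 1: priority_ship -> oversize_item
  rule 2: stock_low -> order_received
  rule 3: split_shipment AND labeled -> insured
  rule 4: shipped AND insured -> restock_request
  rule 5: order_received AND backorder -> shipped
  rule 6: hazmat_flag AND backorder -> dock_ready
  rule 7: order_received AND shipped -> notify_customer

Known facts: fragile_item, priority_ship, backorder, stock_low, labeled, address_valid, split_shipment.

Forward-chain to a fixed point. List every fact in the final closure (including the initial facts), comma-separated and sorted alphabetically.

Round 1: rule 1 [priority_ship -> oversize_item]; rule 2 [stock_low -> order_received]; rule 3 [split_shipment AND labeled -> insured]. Adds oversize_item, order_received, insured.
Round 2: rule 5 [order_received AND backorder -> shipped]. Adds shipped.
Round 3: rule 4 [shipped AND insured -> restock_request]; rule 7 [order_received AND shipped -> notify_customer]. Adds restock_request, notify_customer.

address_valid, backorder, fragile_item, insured, labeled, notify_customer, order_received, oversize_item, priority_ship, restock_request, shipped, split_shipment, stock_low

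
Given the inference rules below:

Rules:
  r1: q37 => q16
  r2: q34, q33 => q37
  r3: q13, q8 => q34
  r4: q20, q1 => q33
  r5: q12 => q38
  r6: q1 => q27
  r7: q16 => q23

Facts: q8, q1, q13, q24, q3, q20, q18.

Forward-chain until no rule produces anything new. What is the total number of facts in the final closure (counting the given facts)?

13

Round 1: r3 [q13, q8 => q34]; r4 [q20, q1 => q33]; r6 [q1 => q27]. New: q34, q33, q27.
Round 2: r2 [q34, q33 => q37]. New: q37.
Round 3: r1 [q37 => q16]. New: q16.
Round 4: r7 [q16 => q23]. New: q23.
Closure: {q1, q13, q16, q18, q20, q23, q24, q27, q3, q33, q34, q37, q8} — 13 facts.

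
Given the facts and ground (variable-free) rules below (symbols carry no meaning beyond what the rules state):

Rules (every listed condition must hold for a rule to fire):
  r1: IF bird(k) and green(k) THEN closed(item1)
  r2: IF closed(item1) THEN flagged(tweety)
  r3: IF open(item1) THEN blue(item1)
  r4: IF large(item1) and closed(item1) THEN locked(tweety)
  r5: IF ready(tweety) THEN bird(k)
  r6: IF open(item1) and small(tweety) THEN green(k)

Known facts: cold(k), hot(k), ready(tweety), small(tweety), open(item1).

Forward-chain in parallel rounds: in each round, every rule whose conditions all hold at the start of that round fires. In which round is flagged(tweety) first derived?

[1] r3 [IF open(item1) THEN blue(item1)]; r5 [IF ready(tweety) THEN bird(k)]; r6 [IF open(item1) and small(tweety) THEN green(k)]. ⇒ new: blue(item1), bird(k), green(k).
[2] r1 [IF bird(k) and green(k) THEN closed(item1)]. ⇒ new: closed(item1).
[3] r2 [IF closed(item1) THEN flagged(tweety)]. ⇒ new: flagged(tweety).
flagged(tweety) first appears in round 3.

3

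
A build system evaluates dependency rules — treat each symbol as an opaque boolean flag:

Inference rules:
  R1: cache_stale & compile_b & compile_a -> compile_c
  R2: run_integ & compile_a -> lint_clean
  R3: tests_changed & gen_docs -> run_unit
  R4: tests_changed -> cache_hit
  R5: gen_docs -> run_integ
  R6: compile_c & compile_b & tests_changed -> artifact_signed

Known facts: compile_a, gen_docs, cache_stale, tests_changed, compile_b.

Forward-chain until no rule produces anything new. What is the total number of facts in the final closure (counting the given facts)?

11

Round 1: R1 [cache_stale & compile_b & compile_a -> compile_c]; R3 [tests_changed & gen_docs -> run_unit]; R4 [tests_changed -> cache_hit]; R5 [gen_docs -> run_integ]. New: compile_c, run_unit, cache_hit, run_integ.
Round 2: R2 [run_integ & compile_a -> lint_clean]; R6 [compile_c & compile_b & tests_changed -> artifact_signed]. New: lint_clean, artifact_signed.
Closure: {artifact_signed, cache_hit, cache_stale, compile_a, compile_b, compile_c, gen_docs, lint_clean, run_integ, run_unit, tests_changed} — 11 facts.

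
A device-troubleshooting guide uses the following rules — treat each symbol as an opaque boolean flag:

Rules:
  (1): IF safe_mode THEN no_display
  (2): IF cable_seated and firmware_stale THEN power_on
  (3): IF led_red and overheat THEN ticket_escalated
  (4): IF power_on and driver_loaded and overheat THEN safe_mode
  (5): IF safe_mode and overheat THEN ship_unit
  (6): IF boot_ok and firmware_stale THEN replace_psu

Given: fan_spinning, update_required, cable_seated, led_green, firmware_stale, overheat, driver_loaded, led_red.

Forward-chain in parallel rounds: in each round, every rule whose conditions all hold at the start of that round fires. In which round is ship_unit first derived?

Round 1: (2) [IF cable_seated and firmware_stale THEN power_on]; (3) [IF led_red and overheat THEN ticket_escalated]. Adds power_on, ticket_escalated.
Round 2: (4) [IF power_on and driver_loaded and overheat THEN safe_mode]. Adds safe_mode.
Round 3: (1) [IF safe_mode THEN no_display]; (5) [IF safe_mode and overheat THEN ship_unit]. Adds no_display, ship_unit.
ship_unit first appears in round 3.

3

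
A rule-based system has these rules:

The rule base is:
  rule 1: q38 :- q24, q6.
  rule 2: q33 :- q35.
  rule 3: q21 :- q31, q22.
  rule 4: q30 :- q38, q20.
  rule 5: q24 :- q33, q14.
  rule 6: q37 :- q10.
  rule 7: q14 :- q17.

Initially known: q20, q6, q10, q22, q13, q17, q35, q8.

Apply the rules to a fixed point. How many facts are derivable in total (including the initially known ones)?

14

Round 1 — rule 2, rule 6, rule 7, derive q33, q37, q14.
Round 2 — rule 5, derive q24.
Round 3 — rule 1, derive q38.
Round 4 — rule 4, derive q30.
Closure: {q10, q13, q14, q17, q20, q22, q24, q30, q33, q35, q37, q38, q6, q8} — 14 facts.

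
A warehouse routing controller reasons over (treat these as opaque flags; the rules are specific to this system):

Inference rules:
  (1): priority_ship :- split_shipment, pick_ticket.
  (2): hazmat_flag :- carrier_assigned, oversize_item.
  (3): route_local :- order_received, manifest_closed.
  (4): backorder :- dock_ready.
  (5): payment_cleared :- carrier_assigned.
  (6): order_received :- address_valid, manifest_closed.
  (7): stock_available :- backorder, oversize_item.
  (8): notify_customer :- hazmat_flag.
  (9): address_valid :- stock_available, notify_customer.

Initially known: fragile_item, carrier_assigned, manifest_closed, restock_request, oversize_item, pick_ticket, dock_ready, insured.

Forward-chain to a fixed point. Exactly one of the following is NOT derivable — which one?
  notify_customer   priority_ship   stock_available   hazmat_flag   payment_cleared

Round 1 fires (2), (4), (5), giving hazmat_flag, backorder, payment_cleared.
Round 2 fires (7), (8), giving stock_available, notify_customer.
Round 3 fires (9), giving address_valid.
Round 4 fires (6), giving order_received.
Round 5 fires (3), giving route_local.
Derived: stock_available (round 2), notify_customer (round 2), hazmat_flag (round 1), payment_cleared (round 1). priority_ship never appears in any round.

priority_ship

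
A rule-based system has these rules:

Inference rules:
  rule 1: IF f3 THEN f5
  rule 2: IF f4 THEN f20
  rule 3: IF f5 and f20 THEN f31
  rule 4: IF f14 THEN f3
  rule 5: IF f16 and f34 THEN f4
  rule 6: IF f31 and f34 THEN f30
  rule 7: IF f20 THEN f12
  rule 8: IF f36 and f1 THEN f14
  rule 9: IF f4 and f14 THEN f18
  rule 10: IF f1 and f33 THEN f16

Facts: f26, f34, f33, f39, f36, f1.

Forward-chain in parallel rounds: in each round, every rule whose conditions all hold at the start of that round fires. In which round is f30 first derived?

5

[1] rule 8 [IF f36 and f1 THEN f14]; rule 10 [IF f1 and f33 THEN f16]. ⇒ new: f14, f16.
[2] rule 4 [IF f14 THEN f3]; rule 5 [IF f16 and f34 THEN f4]. ⇒ new: f3, f4.
[3] rule 1 [IF f3 THEN f5]; rule 2 [IF f4 THEN f20]; rule 9 [IF f4 and f14 THEN f18]. ⇒ new: f5, f20, f18.
[4] rule 3 [IF f5 and f20 THEN f31]; rule 7 [IF f20 THEN f12]. ⇒ new: f31, f12.
[5] rule 6 [IF f31 and f34 THEN f30]. ⇒ new: f30.
f30 first appears in round 5.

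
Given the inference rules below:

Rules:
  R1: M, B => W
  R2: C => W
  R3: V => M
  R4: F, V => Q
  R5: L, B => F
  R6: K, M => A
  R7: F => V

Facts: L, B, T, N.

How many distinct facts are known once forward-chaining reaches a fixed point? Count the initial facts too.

Round 1 fires R5, giving F.
Round 2 fires R7, giving V.
Round 3 fires R3, R4, giving M, Q.
Round 4 fires R1, giving W.
Closure: {B, F, L, M, N, Q, T, V, W} — 9 facts.

9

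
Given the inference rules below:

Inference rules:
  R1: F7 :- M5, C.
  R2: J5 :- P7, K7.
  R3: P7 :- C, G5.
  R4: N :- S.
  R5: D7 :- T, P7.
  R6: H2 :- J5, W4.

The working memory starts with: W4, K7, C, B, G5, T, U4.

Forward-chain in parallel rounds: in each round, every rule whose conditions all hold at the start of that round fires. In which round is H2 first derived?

Round 1: R3 [P7 :- C, G5.]. New: P7.
Round 2: R2 [J5 :- P7, K7.]; R5 [D7 :- T, P7.]. New: J5, D7.
Round 3: R6 [H2 :- J5, W4.]. New: H2.
H2 first appears in round 3.

3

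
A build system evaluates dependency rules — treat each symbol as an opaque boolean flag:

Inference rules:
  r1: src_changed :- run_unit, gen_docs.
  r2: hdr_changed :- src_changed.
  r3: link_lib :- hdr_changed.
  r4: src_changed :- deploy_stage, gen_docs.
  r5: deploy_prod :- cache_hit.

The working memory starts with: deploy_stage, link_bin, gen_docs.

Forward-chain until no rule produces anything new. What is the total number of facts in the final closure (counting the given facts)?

Round 1: r4 [src_changed :- deploy_stage, gen_docs.]. Adds src_changed.
Round 2: r2 [hdr_changed :- src_changed.]. Adds hdr_changed.
Round 3: r3 [link_lib :- hdr_changed.]. Adds link_lib.
Closure: {deploy_stage, gen_docs, hdr_changed, link_bin, link_lib, src_changed} — 6 facts.

6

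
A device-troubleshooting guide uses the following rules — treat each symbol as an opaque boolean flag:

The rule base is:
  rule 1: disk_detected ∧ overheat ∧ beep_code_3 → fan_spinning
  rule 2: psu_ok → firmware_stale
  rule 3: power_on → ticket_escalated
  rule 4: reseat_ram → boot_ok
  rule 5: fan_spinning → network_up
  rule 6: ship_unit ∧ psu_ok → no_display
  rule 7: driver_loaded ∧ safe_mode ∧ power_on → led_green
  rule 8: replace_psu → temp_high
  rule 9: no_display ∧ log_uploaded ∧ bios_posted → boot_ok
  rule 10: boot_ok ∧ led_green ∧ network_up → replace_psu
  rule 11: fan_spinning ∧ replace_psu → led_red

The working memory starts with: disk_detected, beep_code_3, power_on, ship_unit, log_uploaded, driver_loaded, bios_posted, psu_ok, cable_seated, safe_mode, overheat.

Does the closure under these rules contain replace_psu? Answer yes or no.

yes

[1] rule 1 [disk_detected ∧ overheat ∧ beep_code_3 → fan_spinning]; rule 2 [psu_ok → firmware_stale]; rule 3 [power_on → ticket_escalated]; rule 6 [ship_unit ∧ psu_ok → no_display]; rule 7 [driver_loaded ∧ safe_mode ∧ power_on → led_green]. ⇒ new: fan_spinning, firmware_stale, ticket_escalated, no_display, led_green.
[2] rule 5 [fan_spinning → network_up]; rule 9 [no_display ∧ log_uploaded ∧ bios_posted → boot_ok]. ⇒ new: network_up, boot_ok.
[3] rule 10 [boot_ok ∧ led_green ∧ network_up → replace_psu]. ⇒ new: replace_psu.
[4] rule 8 [replace_psu → temp_high]; rule 11 [fan_spinning ∧ replace_psu → led_red]. ⇒ new: temp_high, led_red.
replace_psu appears in round 3, so it is derivable.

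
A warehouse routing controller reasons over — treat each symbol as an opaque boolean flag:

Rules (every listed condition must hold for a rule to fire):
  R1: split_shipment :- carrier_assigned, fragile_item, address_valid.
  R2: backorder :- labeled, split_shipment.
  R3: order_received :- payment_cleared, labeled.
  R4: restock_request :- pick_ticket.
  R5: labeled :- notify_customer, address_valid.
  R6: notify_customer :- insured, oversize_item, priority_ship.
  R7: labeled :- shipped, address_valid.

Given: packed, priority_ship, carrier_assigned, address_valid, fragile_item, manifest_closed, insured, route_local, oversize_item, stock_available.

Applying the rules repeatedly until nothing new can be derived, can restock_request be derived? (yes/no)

no

Round 1 — R1, R6, derive split_shipment, notify_customer.
Round 2 — R5, derive labeled.
Round 3 — R2, derive backorder.
Fixed point reached. restock_request is concluded only by R4; R4 needs pick_ticket (never derived).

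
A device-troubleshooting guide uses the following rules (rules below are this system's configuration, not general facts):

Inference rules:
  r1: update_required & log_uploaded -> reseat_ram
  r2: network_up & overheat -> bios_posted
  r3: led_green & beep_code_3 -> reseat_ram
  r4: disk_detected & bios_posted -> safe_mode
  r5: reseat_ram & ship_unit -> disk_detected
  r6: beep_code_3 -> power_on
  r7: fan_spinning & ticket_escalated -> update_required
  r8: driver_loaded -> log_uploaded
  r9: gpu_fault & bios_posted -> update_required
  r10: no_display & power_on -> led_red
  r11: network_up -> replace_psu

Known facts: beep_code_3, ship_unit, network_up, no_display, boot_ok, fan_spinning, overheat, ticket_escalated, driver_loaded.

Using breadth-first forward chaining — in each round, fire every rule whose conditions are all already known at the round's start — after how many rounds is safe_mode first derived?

Round 1: r2 [network_up & overheat -> bios_posted]; r6 [beep_code_3 -> power_on]; r7 [fan_spinning & ticket_escalated -> update_required]; r8 [driver_loaded -> log_uploaded]; r11 [network_up -> replace_psu]. Adds bios_posted, power_on, update_required, log_uploaded, replace_psu.
Round 2: r1 [update_required & log_uploaded -> reseat_ram]; r10 [no_display & power_on -> led_red]. Adds reseat_ram, led_red.
Round 3: r5 [reseat_ram & ship_unit -> disk_detected]. Adds disk_detected.
Round 4: r4 [disk_detected & bios_posted -> safe_mode]. Adds safe_mode.
safe_mode first appears in round 4.

4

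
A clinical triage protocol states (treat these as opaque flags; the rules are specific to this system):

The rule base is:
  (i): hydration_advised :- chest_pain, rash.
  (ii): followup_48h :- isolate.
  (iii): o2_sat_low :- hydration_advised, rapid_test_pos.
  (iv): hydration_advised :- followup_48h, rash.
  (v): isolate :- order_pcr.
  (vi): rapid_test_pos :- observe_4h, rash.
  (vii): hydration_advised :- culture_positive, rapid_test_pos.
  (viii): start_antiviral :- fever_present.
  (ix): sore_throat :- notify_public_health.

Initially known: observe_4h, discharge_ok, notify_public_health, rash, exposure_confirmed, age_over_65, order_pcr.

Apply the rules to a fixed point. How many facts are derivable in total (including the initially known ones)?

Round 1: (v) [isolate :- order_pcr.]; (vi) [rapid_test_pos :- observe_4h, rash.]; (ix) [sore_throat :- notify_public_health.]. New: isolate, rapid_test_pos, sore_throat.
Round 2: (ii) [followup_48h :- isolate.]. New: followup_48h.
Round 3: (iv) [hydration_advised :- followup_48h, rash.]. New: hydration_advised.
Round 4: (iii) [o2_sat_low :- hydration_advised, rapid_test_pos.]. New: o2_sat_low.
Closure: {age_over_65, discharge_ok, exposure_confirmed, followup_48h, hydration_advised, isolate, notify_public_health, o2_sat_low, observe_4h, order_pcr, rapid_test_pos, rash, sore_throat} — 13 facts.

13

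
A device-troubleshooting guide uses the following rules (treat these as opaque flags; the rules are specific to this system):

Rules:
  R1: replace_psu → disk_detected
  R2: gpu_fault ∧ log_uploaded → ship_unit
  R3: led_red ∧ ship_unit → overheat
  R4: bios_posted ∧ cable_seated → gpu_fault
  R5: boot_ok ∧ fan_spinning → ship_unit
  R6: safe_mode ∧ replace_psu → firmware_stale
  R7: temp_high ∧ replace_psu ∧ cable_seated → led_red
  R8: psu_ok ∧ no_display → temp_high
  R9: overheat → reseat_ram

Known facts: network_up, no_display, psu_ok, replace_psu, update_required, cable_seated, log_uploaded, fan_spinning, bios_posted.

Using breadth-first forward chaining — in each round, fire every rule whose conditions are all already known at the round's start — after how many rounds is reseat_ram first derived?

4

Round 1 — R1, R4, R8, derive disk_detected, gpu_fault, temp_high.
Round 2 — R2, R7, derive ship_unit, led_red.
Round 3 — R3, derive overheat.
Round 4 — R9, derive reseat_ram.
reseat_ram first appears in round 4.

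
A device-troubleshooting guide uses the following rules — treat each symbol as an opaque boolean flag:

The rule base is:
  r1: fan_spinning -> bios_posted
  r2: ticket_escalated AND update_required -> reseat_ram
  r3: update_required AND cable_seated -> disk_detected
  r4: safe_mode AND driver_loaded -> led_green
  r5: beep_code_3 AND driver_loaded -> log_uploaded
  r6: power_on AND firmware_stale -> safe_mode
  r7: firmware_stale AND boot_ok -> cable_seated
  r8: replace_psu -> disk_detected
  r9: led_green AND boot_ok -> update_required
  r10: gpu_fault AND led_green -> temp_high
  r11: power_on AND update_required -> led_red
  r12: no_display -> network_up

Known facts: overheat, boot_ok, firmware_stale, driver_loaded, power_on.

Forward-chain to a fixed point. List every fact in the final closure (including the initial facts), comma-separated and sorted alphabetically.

Round 1: r6 [power_on AND firmware_stale -> safe_mode]; r7 [firmware_stale AND boot_ok -> cable_seated]. New: safe_mode, cable_seated.
Round 2: r4 [safe_mode AND driver_loaded -> led_green]. New: led_green.
Round 3: r9 [led_green AND boot_ok -> update_required]. New: update_required.
Round 4: r3 [update_required AND cable_seated -> disk_detected]; r11 [power_on AND update_required -> led_red]. New: disk_detected, led_red.

boot_ok, cable_seated, disk_detected, driver_loaded, firmware_stale, led_green, led_red, overheat, power_on, safe_mode, update_required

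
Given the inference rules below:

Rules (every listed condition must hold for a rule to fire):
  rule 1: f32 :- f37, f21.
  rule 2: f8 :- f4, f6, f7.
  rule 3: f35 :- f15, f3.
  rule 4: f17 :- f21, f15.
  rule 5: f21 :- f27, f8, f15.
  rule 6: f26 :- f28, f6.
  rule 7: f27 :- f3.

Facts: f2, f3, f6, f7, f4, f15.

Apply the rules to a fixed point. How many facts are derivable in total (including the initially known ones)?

11

Round 1 fires rule 2, rule 3, rule 7, giving f8, f35, f27.
Round 2 fires rule 5, giving f21.
Round 3 fires rule 4, giving f17.
Closure: {f15, f17, f2, f21, f27, f3, f35, f4, f6, f7, f8} — 11 facts.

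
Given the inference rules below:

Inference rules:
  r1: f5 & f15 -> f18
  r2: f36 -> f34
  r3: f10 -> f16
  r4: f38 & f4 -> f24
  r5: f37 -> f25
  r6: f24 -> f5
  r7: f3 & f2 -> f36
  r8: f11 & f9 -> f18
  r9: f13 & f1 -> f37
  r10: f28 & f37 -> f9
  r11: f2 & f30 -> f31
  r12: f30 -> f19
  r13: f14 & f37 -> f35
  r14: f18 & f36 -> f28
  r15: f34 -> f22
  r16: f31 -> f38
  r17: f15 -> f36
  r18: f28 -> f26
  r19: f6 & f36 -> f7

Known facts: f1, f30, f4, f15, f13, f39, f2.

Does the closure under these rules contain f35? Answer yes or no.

Round 1 fires r9, r11, r12, r17, giving f37, f31, f19, f36.
Round 2 fires r2, r5, r16, giving f34, f25, f38.
Round 3 fires r4, r15, giving f24, f22.
Round 4 fires r6, giving f5.
Round 5 fires r1, giving f18.
Round 6 fires r14, giving f28.
Round 7 fires r10, r18, giving f9, f26.
Fixed point reached. f35 is concluded only by r13; r13 needs f14 (never derived).

no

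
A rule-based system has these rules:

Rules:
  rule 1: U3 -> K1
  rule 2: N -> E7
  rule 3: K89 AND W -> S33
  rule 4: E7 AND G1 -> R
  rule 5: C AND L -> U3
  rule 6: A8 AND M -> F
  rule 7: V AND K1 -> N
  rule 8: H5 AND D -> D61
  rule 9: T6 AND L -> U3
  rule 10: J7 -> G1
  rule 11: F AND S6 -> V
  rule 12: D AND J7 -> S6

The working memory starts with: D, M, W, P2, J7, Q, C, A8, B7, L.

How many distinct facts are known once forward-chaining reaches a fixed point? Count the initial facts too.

19

[1] rule 5 [C AND L -> U3]; rule 6 [A8 AND M -> F]; rule 10 [J7 -> G1]; rule 12 [D AND J7 -> S6]. ⇒ new: U3, F, G1, S6.
[2] rule 1 [U3 -> K1]; rule 11 [F AND S6 -> V]. ⇒ new: K1, V.
[3] rule 7 [V AND K1 -> N]. ⇒ new: N.
[4] rule 2 [N -> E7]. ⇒ new: E7.
[5] rule 4 [E7 AND G1 -> R]. ⇒ new: R.
Closure: {A8, B7, C, D, E7, F, G1, J7, K1, L, M, N, P2, Q, R, S6, U3, V, W} — 19 facts.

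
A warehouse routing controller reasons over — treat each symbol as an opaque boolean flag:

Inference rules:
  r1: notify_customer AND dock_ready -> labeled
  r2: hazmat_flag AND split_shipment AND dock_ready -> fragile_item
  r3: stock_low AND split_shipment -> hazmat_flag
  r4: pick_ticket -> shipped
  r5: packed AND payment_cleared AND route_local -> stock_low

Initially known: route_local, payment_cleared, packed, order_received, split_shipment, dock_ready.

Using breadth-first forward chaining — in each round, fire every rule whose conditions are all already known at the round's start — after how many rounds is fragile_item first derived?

Round 1: r5 [packed AND payment_cleared AND route_local -> stock_low]. New: stock_low.
Round 2: r3 [stock_low AND split_shipment -> hazmat_flag]. New: hazmat_flag.
Round 3: r2 [hazmat_flag AND split_shipment AND dock_ready -> fragile_item]. New: fragile_item.
fragile_item first appears in round 3.

3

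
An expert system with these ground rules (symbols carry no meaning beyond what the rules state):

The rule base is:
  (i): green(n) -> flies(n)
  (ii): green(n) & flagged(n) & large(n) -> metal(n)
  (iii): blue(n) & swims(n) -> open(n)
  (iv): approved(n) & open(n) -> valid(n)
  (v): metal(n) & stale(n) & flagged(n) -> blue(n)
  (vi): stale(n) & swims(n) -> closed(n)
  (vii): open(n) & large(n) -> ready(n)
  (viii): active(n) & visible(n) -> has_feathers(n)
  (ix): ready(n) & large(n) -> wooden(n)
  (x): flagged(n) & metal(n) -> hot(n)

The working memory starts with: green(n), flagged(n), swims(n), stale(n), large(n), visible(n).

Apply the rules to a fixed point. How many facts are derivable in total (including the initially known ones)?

[1] (i) [green(n) -> flies(n)]; (ii) [green(n) & flagged(n) & large(n) -> metal(n)]; (vi) [stale(n) & swims(n) -> closed(n)]. ⇒ new: flies(n), metal(n), closed(n).
[2] (v) [metal(n) & stale(n) & flagged(n) -> blue(n)]; (x) [flagged(n) & metal(n) -> hot(n)]. ⇒ new: blue(n), hot(n).
[3] (iii) [blue(n) & swims(n) -> open(n)]. ⇒ new: open(n).
[4] (vii) [open(n) & large(n) -> ready(n)]. ⇒ new: ready(n).
[5] (ix) [ready(n) & large(n) -> wooden(n)]. ⇒ new: wooden(n).
Closure: {blue(n), closed(n), flagged(n), flies(n), green(n), hot(n), large(n), metal(n), open(n), ready(n), stale(n), swims(n), visible(n), wooden(n)} — 14 facts.

14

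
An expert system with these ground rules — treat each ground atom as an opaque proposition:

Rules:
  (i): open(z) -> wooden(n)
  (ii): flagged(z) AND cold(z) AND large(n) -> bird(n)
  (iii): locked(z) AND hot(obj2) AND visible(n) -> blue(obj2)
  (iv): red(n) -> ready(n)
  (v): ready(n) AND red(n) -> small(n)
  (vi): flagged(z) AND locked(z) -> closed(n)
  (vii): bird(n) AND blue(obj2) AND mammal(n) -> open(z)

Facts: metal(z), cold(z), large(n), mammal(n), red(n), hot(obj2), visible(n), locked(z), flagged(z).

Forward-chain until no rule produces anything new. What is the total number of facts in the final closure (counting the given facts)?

Round 1: (ii) [flagged(z) AND cold(z) AND large(n) -> bird(n)]; (iii) [locked(z) AND hot(obj2) AND visible(n) -> blue(obj2)]; (iv) [red(n) -> ready(n)]; (vi) [flagged(z) AND locked(z) -> closed(n)]. Adds bird(n), blue(obj2), ready(n), closed(n).
Round 2: (v) [ready(n) AND red(n) -> small(n)]; (vii) [bird(n) AND blue(obj2) AND mammal(n) -> open(z)]. Adds small(n), open(z).
Round 3: (i) [open(z) -> wooden(n)]. Adds wooden(n).
Closure: {bird(n), blue(obj2), closed(n), cold(z), flagged(z), hot(obj2), large(n), locked(z), mammal(n), metal(z), open(z), ready(n), red(n), small(n), visible(n), wooden(n)} — 16 facts.

16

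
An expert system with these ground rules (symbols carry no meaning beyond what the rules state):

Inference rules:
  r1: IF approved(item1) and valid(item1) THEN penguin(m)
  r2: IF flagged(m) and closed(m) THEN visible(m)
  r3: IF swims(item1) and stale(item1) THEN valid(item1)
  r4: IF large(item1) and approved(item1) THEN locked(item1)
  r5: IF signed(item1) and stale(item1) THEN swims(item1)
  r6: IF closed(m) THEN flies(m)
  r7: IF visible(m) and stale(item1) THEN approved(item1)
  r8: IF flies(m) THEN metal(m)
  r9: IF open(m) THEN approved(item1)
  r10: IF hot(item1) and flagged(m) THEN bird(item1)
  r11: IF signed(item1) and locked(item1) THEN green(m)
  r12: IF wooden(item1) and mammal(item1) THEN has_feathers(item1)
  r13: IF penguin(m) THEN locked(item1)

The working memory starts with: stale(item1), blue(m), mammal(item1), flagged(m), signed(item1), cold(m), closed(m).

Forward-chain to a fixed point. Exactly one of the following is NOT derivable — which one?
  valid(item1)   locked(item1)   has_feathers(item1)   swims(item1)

[1] r2 [IF flagged(m) and closed(m) THEN visible(m)]; r5 [IF signed(item1) and stale(item1) THEN swims(item1)]; r6 [IF closed(m) THEN flies(m)]. ⇒ new: visible(m), swims(item1), flies(m).
[2] r3 [IF swims(item1) and stale(item1) THEN valid(item1)]; r7 [IF visible(m) and stale(item1) THEN approved(item1)]; r8 [IF flies(m) THEN metal(m)]. ⇒ new: valid(item1), approved(item1), metal(m).
[3] r1 [IF approved(item1) and valid(item1) THEN penguin(m)]. ⇒ new: penguin(m).
[4] r13 [IF penguin(m) THEN locked(item1)]. ⇒ new: locked(item1).
[5] r11 [IF signed(item1) and locked(item1) THEN green(m)]. ⇒ new: green(m).
Derived: valid(item1) (round 2), swims(item1) (round 1), locked(item1) (round 4). has_feathers(item1) never appears in any round.

has_feathers(item1)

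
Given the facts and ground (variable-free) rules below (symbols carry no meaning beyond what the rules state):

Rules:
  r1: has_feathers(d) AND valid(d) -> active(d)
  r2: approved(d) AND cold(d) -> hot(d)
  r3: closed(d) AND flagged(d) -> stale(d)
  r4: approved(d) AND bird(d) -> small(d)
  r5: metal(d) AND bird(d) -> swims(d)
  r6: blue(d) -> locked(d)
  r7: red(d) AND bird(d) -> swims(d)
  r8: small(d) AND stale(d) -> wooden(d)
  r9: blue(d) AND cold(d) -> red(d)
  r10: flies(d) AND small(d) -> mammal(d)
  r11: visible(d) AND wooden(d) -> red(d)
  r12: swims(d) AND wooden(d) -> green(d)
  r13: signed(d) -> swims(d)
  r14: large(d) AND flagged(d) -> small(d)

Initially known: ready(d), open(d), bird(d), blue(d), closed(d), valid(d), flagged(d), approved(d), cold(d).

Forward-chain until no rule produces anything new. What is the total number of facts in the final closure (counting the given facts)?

Round 1: r2 [approved(d) AND cold(d) -> hot(d)]; r3 [closed(d) AND flagged(d) -> stale(d)]; r4 [approved(d) AND bird(d) -> small(d)]; r6 [blue(d) -> locked(d)]; r9 [blue(d) AND cold(d) -> red(d)]. New: hot(d), stale(d), small(d), locked(d), red(d).
Round 2: r7 [red(d) AND bird(d) -> swims(d)]; r8 [small(d) AND stale(d) -> wooden(d)]. New: swims(d), wooden(d).
Round 3: r12 [swims(d) AND wooden(d) -> green(d)]. New: green(d).
Closure: {approved(d), bird(d), blue(d), closed(d), cold(d), flagged(d), green(d), hot(d), locked(d), open(d), ready(d), red(d), small(d), stale(d), swims(d), valid(d), wooden(d)} — 17 facts.

17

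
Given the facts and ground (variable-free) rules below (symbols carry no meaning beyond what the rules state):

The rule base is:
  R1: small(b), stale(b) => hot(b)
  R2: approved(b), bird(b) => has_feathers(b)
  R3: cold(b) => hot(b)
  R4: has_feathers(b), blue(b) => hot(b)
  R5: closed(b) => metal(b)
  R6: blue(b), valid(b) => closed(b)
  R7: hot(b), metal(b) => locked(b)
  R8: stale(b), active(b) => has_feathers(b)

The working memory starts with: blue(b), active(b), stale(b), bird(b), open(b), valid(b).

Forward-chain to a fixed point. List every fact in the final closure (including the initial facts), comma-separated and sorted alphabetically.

active(b), bird(b), blue(b), closed(b), has_feathers(b), hot(b), locked(b), metal(b), open(b), stale(b), valid(b)

Round 1: R6 [blue(b), valid(b) => closed(b)]; R8 [stale(b), active(b) => has_feathers(b)]. New: closed(b), has_feathers(b).
Round 2: R4 [has_feathers(b), blue(b) => hot(b)]; R5 [closed(b) => metal(b)]. New: hot(b), metal(b).
Round 3: R7 [hot(b), metal(b) => locked(b)]. New: locked(b).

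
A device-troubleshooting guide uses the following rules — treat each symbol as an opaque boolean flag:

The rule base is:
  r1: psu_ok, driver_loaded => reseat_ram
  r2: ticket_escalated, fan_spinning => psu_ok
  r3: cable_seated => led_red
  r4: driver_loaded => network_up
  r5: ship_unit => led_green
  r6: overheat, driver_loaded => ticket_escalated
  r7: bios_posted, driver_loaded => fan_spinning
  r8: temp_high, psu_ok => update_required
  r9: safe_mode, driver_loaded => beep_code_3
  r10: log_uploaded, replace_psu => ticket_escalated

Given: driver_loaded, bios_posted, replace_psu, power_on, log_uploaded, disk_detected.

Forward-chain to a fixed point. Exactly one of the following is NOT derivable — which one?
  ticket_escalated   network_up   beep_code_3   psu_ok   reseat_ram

beep_code_3

Round 1 fires r4, r7, r10, giving network_up, fan_spinning, ticket_escalated.
Round 2 fires r2, giving psu_ok.
Round 3 fires r1, giving reseat_ram.
Derived: psu_ok (round 2), reseat_ram (round 3), network_up (round 1), ticket_escalated (round 1). beep_code_3 never appears in any round.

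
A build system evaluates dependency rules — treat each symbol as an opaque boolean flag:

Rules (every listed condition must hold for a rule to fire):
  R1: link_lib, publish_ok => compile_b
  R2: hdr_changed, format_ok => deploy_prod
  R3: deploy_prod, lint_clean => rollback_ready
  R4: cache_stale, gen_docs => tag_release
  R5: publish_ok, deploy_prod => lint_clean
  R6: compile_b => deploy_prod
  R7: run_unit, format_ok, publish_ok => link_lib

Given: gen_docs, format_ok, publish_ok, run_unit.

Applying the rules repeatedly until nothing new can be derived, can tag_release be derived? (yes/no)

no

Round 1 fires R7, giving link_lib.
Round 2 fires R1, giving compile_b.
Round 3 fires R6, giving deploy_prod.
Round 4 fires R5, giving lint_clean.
Round 5 fires R3, giving rollback_ready.
Fixed point reached. tag_release is concluded only by R4; R4 needs cache_stale (never derived).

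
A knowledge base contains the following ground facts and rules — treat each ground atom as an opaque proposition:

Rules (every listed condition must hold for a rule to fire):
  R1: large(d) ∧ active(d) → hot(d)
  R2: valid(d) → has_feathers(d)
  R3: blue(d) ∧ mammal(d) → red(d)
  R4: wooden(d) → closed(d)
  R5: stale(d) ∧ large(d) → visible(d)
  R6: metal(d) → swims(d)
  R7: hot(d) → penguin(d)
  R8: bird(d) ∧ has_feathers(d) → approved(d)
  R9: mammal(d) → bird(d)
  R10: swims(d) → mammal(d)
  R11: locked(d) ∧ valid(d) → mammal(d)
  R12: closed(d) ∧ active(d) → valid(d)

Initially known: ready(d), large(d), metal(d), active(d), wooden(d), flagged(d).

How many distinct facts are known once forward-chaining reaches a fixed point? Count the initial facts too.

Round 1 fires R1, R4, R6, giving hot(d), closed(d), swims(d).
Round 2 fires R7, R10, R12, giving penguin(d), mammal(d), valid(d).
Round 3 fires R2, R9, giving has_feathers(d), bird(d).
Round 4 fires R8, giving approved(d).
Closure: {active(d), approved(d), bird(d), closed(d), flagged(d), has_feathers(d), hot(d), large(d), mammal(d), metal(d), penguin(d), ready(d), swims(d), valid(d), wooden(d)} — 15 facts.

15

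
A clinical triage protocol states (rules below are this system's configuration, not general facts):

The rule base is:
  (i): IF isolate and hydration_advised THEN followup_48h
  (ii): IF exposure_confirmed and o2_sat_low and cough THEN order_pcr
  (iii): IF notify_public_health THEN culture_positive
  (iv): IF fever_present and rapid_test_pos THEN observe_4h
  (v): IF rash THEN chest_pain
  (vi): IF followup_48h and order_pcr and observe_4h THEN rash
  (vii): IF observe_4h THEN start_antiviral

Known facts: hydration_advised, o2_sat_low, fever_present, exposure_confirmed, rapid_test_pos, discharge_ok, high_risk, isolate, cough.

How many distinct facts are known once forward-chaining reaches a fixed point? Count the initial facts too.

15

[1] (i) [IF isolate and hydration_advised THEN followup_48h]; (ii) [IF exposure_confirmed and o2_sat_low and cough THEN order_pcr]; (iv) [IF fever_present and rapid_test_pos THEN observe_4h]. ⇒ new: followup_48h, order_pcr, observe_4h.
[2] (vi) [IF followup_48h and order_pcr and observe_4h THEN rash]; (vii) [IF observe_4h THEN start_antiviral]. ⇒ new: rash, start_antiviral.
[3] (v) [IF rash THEN chest_pain]. ⇒ new: chest_pain.
Closure: {chest_pain, cough, discharge_ok, exposure_confirmed, fever_present, followup_48h, high_risk, hydration_advised, isolate, o2_sat_low, observe_4h, order_pcr, rapid_test_pos, rash, start_antiviral} — 15 facts.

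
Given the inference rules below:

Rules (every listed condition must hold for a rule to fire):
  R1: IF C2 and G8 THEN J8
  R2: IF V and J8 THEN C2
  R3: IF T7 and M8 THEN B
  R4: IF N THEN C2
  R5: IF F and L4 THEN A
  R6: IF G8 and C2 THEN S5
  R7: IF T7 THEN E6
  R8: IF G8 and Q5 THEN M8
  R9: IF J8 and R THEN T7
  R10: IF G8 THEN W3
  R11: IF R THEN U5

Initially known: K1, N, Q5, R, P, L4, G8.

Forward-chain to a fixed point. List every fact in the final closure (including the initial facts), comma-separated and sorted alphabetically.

[1] R4 [IF N THEN C2]; R8 [IF G8 and Q5 THEN M8]; R10 [IF G8 THEN W3]; R11 [IF R THEN U5]. ⇒ new: C2, M8, W3, U5.
[2] R1 [IF C2 and G8 THEN J8]; R6 [IF G8 and C2 THEN S5]. ⇒ new: J8, S5.
[3] R9 [IF J8 and R THEN T7]. ⇒ new: T7.
[4] R3 [IF T7 and M8 THEN B]; R7 [IF T7 THEN E6]. ⇒ new: B, E6.

B, C2, E6, G8, J8, K1, L4, M8, N, P, Q5, R, S5, T7, U5, W3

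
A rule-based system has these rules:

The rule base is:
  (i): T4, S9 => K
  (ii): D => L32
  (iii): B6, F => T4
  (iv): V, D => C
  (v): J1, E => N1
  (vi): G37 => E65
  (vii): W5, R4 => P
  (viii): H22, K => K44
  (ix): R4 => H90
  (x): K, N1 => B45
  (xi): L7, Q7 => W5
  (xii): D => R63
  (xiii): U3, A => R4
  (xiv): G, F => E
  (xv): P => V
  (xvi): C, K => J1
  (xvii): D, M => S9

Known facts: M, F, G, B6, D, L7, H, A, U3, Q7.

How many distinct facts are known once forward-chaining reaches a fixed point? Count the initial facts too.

25

Round 1 — (ii), (iii), (xi), (xii), (xiii), (xiv), (xvii), derive L32, T4, W5, R63, R4, E, S9.
Round 2 — (i), (vii), (ix), derive K, P, H90.
Round 3 — (xv), derive V.
Round 4 — (iv), derive C.
Round 5 — (xvi), derive J1.
Round 6 — (v), derive N1.
Round 7 — (x), derive B45.
Closure: {A, B45, B6, C, D, E, F, G, H, H90, J1, K, L32, L7, M, N1, P, Q7, R4, R63, S9, T4, U3, V, W5} — 25 facts.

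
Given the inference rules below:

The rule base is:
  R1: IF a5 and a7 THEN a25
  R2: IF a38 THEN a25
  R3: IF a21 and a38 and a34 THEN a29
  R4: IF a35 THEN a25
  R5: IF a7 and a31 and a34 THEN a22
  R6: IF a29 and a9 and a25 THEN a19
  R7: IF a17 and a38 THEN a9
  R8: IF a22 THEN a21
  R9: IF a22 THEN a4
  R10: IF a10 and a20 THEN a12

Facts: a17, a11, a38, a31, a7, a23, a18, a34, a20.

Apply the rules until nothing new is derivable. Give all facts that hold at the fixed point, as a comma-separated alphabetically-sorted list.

a11, a17, a18, a19, a20, a21, a22, a23, a25, a29, a31, a34, a38, a4, a7, a9

Round 1: R2 [IF a38 THEN a25]; R5 [IF a7 and a31 and a34 THEN a22]; R7 [IF a17 and a38 THEN a9]. New: a25, a22, a9.
Round 2: R8 [IF a22 THEN a21]; R9 [IF a22 THEN a4]. New: a21, a4.
Round 3: R3 [IF a21 and a38 and a34 THEN a29]. New: a29.
Round 4: R6 [IF a29 and a9 and a25 THEN a19]. New: a19.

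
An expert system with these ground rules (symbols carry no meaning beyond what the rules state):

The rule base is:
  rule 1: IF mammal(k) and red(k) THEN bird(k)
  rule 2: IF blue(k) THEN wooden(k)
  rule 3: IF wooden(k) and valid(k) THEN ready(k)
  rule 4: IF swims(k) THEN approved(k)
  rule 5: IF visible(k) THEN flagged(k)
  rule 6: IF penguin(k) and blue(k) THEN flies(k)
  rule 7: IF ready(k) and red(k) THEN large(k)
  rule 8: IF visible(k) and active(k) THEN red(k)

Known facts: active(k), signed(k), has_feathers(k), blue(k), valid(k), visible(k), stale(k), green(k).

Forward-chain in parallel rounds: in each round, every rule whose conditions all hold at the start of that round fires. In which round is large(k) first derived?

Round 1: rule 2 [IF blue(k) THEN wooden(k)]; rule 5 [IF visible(k) THEN flagged(k)]; rule 8 [IF visible(k) and active(k) THEN red(k)]. Adds wooden(k), flagged(k), red(k).
Round 2: rule 3 [IF wooden(k) and valid(k) THEN ready(k)]. Adds ready(k).
Round 3: rule 7 [IF ready(k) and red(k) THEN large(k)]. Adds large(k).
large(k) first appears in round 3.

3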